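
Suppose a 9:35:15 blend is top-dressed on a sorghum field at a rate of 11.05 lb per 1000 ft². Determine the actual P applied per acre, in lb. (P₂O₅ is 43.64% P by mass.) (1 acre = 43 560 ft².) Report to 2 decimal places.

P₂O₅ per 1000 ft² = 11.05 × 35% = 3.8675 lb.
Elemental P = 3.8675 × 0.4364 = 1.68778 lb per 1000 ft².
Convert to per acre: 1.68778 × 43.56 = 73.5196 lb.

73.52 lb P per acre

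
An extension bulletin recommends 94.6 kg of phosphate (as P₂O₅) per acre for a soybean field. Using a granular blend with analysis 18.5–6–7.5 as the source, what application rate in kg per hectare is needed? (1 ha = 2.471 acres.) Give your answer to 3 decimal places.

Product per acre = 94.6 / 6% = 1576.67 kg.
Convert to per hectare: 1576.67 × 2.471 = 3895.9433 kg.

3895.943 kg of product per hectare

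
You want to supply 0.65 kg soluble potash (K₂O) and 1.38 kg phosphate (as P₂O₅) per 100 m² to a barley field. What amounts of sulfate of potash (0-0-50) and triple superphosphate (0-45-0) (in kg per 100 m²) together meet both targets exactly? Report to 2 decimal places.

1.30 kg sulfate of potash, 3.07 kg triple superphosphate

Let a = kg of sulfate of potash, b = kg of triple superphosphate (per 100 m²).
K₂O: 0.5·a + 0·b = 0.65
P₂O₅: 0·a + 0.45·b = 1.38
Solving simultaneously: a = 1.3, b = 3.06667.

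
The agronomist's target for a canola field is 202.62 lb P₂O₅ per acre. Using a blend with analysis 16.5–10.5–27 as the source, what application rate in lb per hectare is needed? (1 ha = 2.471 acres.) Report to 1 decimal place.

Product per acre = 202.62 / 10.5% = 1929.71 lb.
Convert to per hectare: 1929.71 × 2.471 = 4768.32 lb.

4768.3 lb of product per hectare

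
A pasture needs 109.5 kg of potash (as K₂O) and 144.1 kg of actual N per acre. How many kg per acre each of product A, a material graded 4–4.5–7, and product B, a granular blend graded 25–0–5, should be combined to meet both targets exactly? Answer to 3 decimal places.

Per-acre balance (a = product A, b = product B):
K₂O: 0.07·a + 0.05·b = 109.5
N: 0.04·a + 0.25·b = 144.1
Eliminate a: (row1) − 0.07/0.04·(row2) → -0.3875·b = -142.675, so b = 368.1935.
Back-substitute: a = (109.5 − 0.05·368.1935) / 0.07 = 1301.2903.

1301.290 kg product A, 368.194 kg product B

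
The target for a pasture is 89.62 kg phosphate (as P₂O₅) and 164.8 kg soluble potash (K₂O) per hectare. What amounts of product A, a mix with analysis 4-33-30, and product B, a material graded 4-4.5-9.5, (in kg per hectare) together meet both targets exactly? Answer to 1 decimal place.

61.5 kg product A, 1540.5 kg product B

Per-hectare balance (a = product A, b = product B):
P₂O₅: 0.33·a + 0.045·b = 89.62
K₂O: 0.3·a + 0.095·b = 164.8
Solving simultaneously: a = 61.507, b = 1540.504.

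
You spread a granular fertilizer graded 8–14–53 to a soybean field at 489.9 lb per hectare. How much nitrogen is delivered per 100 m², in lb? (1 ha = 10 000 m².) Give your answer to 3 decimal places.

nitrogen per hectare = 489.9 × 8% = 39.192 lb.
Convert to per 100 m²: 39.192 × 0.01 = 0.39192 lb.

0.392 lb N per hundred sq m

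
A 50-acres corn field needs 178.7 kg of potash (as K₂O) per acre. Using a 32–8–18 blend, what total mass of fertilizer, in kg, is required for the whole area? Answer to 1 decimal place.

49638.9 kg

Product per acre = 178.7 / 18% = 992.778 kg.
Total product = 992.778 × 50 = 49638.89 kg.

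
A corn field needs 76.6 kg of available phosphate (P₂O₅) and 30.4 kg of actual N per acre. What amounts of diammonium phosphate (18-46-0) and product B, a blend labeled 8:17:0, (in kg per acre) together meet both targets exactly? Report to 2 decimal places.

Let a = kg of diammonium phosphate, b = kg of product B (per acre).
P₂O₅: 0.46·a + 0.17·b = 76.6
N: 0.18·a + 0.08·b = 30.4
From row1: a = (76.6 − 0.17·b) / 0.46.
Into row2: 0.18·(76.6 − 0.17·b)/0.46 + 0.08·b = 30.4 → b = 31.6129, a = 154.839.

154.84 kg diammonium phosphate, 31.61 kg product B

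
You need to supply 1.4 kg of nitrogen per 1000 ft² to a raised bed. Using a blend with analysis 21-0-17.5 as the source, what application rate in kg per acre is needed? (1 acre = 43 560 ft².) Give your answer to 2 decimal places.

290.40 kg of product per acre

Product per 1000 ft² = 1.4 / 21% = 6.66667 kg.
Convert to per acre: 6.66667 × 43.56 = 290.4 kg.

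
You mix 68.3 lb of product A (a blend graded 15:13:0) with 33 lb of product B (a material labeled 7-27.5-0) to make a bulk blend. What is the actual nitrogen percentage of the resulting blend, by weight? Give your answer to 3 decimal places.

12.394% N

Total mass = 68.3 + 33 = 101.3 lb.
N mass = 15%×68.3 + 7%×33 = 12.555 lb.
% N = 12.555 / 101.3 = 12.3939%.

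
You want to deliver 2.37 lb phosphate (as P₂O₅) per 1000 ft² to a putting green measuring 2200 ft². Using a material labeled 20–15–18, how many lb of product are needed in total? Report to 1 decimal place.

Product per 1000 ft² = 2.37 / 15% = 15.8 lb.
Total product = 15.8 × 2200 / 1000 = 34.76 lb.

34.8 lb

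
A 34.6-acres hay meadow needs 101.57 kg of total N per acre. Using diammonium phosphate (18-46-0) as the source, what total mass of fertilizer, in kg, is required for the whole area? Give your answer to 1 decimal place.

Product per acre = 101.57 / 18% = 564.278 kg.
Total product = 564.278 × 34.6 = 19524.01 kg.

19524.0 kg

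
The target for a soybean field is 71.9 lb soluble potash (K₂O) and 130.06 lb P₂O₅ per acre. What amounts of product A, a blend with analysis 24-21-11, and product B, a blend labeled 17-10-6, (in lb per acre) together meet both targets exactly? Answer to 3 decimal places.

383.500 lb product A, 495.250 lb product B

Per-acre balance (a = product A, b = product B):
K₂O: 0.11·a + 0.06·b = 71.9
P₂O₅: 0.21·a + 0.1·b = 130.06
Eliminate a: (row1) − 0.11/0.21·(row2) → 0.00761905·b = 3.77333, so b = 495.25.
Back-substitute: a = (71.9 − 0.06·495.25) / 0.11 = 383.5.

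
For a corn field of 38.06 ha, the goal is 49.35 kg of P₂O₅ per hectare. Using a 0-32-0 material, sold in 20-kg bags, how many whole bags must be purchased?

Product per hectare = 49.35 / 32% = 154.219 kg.
Total product = 154.219 × 38.06 = 5869.57 kg.
Bags = ⌈5869.57 / 20⌉ = 294.

294 bags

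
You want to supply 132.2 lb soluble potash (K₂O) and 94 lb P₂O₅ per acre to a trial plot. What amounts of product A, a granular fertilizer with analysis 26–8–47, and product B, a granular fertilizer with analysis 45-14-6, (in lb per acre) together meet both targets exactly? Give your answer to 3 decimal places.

Per-acre balance (a = product A, b = product B):
K₂O: 0.47·a + 0.06·b = 132.2
P₂O₅: 0.08·a + 0.14·b = 94
Eliminate a: (row1) − 0.47/0.08·(row2) → -0.7625·b = -420.05, so b = 550.8852.
Back-substitute: a = (132.2 − 0.06·550.8852) / 0.47 = 210.9508.

210.951 lb product A, 550.885 lb product B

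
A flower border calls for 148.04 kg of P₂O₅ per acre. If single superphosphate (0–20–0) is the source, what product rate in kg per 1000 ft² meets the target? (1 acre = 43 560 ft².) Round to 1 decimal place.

Product per acre = 148.04 / 20% = 740.2 kg.
Convert to per 1000 ft²: 740.2 × 0.0229568 = 16.9927 kg.

17.0 kg of product per thousand sq ft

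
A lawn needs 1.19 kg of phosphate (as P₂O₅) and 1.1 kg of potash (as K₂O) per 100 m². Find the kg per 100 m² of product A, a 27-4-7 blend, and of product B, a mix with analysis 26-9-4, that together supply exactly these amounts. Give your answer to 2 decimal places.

10.94 kg product A, 8.36 kg product B

Per-100 m² balance (a = product A, b = product B):
P₂O₅: 0.04·a + 0.09·b = 1.19
K₂O: 0.07·a + 0.04·b = 1.1
Eliminate b: (row1) − 0.09/0.04·(row2) → -0.1175·a = -1.285, so a = 10.9362.
Then b = (1.1 − 0.07·10.9362) / 0.04 = 8.3617.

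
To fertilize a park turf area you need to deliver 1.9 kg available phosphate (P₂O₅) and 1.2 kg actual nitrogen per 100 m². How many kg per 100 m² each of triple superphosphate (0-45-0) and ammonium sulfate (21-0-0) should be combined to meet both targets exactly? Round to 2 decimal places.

4.22 kg triple superphosphate, 5.71 kg ammonium sulfate

Let a = kg of triple superphosphate, b = kg of ammonium sulfate (per 100 m²).
P₂O₅: 0.45·a + 0·b = 1.9
N: 0·a + 0.21·b = 1.2
Solving simultaneously: a = 4.22222, b = 5.71429.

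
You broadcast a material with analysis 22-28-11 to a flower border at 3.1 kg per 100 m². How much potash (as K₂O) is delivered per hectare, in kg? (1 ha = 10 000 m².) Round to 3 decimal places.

34.100 kg K₂O per hectare

K₂O per 100 m² = 3.1 × 11% = 0.341 kg.
Convert to per hectare: 0.341 × 100 = 34.1 kg.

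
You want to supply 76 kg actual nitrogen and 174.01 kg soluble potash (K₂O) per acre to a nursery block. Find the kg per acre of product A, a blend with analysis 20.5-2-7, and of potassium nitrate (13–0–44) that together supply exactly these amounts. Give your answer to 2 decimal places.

133.40 kg product A, 374.25 kg potassium nitrate

With a, b = kg per acre of product A and potassium nitrate:
N: 0.205·a + 0.13·b = 76
K₂O: 0.07·a + 0.44·b = 174.01
Eliminate b: (row1) − 0.13/0.44·(row2) → 0.184318·a = 24.588, so a = 133.3995.
Then b = (174.01 − 0.07·133.3995) / 0.44 = 374.2546.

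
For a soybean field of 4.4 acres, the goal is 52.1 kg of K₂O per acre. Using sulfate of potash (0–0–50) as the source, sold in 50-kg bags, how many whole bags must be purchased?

10 bags

Product per acre = 52.1 / 50% = 104.2 kg.
Total product = 104.2 × 4.4 = 458.48 kg.
Bags = ⌈458.48 / 50⌉ = 10.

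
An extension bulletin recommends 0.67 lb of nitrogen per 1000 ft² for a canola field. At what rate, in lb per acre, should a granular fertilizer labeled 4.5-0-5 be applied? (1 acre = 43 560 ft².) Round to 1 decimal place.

Product per 1000 ft² = 0.67 / 4.5% = 14.8889 lb.
Convert to per acre: 14.8889 × 43.56 = 648.56 lb.

648.6 lb of product per acre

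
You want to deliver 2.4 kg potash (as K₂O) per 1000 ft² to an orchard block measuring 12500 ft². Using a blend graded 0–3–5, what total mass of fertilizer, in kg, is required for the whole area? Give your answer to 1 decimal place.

Product per 1000 ft² = 2.4 / 5% = 48 kg.
Total product = 48 × 12500 / 1000 = 600 kg.

600.0 kg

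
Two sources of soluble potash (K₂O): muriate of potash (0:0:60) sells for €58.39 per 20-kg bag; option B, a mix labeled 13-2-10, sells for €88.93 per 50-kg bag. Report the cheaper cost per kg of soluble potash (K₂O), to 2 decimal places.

€4.87 per kg K₂O (muriate of potash)

muriate of potash: K₂O per bag = 20 × 60% = 12 kg; cost = 58.39 / 12 = €4.8658/kg K₂O.
option B: K₂O per bag = 50 × 10% = 5 kg; cost = 88.93 / 5 = €17.7860/kg K₂O.
muriate of potash is cheaper.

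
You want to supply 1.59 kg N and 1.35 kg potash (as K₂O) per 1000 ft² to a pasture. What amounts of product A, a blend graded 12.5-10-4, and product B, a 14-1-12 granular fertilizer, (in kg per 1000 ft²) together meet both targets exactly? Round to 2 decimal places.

Per-1000 ft² balance (a = product A, b = product B):
N: 0.125·a + 0.14·b = 1.59
K₂O: 0.04·a + 0.12·b = 1.35
From row1: a = (1.59 − 0.14·b) / 0.125.
Into row2: 0.04·(1.59 − 0.14·b)/0.125 + 0.12·b = 1.35 → b = 11.1862, a = 0.191489.

0.19 kg product A, 11.19 kg product B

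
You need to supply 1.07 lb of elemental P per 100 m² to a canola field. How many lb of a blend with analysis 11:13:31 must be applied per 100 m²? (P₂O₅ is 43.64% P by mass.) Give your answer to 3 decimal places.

As P₂O₅: 1.07 / 0.4364 = 2.45188 lb per 100 m².
Product per 100 m² = 2.45188 / 13% = 18.8606 lb.

18.861 lb of product per hundred sq m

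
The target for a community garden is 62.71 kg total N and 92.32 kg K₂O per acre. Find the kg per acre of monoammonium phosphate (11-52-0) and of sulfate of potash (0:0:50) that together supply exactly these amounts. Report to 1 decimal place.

Per-acre balance (a = monoammonium phosphate, b = sulfate of potash):
N: 0.11·a + 0·b = 62.71
K₂O: 0·a + 0.5·b = 92.32
Solving simultaneously: a = 570.091, b = 184.64.

570.1 kg monoammonium phosphate, 184.6 kg sulfate of potash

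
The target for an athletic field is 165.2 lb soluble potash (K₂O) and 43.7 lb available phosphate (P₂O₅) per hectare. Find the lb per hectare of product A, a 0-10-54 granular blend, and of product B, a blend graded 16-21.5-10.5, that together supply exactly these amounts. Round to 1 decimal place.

Let a = lb of product A, b = lb of product B (per hectare).
K₂O: 0.54·a + 0.105·b = 165.2
P₂O₅: 0.1·a + 0.215·b = 43.7
Eliminate a: (row1) − 0.54/0.1·(row2) → -1.056·b = -70.78, so b = 67.0265.
Back-substitute: a = (165.2 − 0.105·67.0265) / 0.54 = 292.893.

292.9 lb product A, 67.0 lb product B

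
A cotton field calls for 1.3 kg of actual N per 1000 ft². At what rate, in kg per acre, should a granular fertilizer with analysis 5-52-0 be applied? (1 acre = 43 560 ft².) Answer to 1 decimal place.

Product per 1000 ft² = 1.3 / 5% = 26 kg.
Convert to per acre: 26 × 43.56 = 1132.56 kg.

1132.6 kg of product per acre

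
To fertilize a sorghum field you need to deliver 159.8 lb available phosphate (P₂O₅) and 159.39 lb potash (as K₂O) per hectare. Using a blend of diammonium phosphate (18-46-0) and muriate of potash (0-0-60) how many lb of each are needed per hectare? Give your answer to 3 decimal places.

Let a = lb of diammonium phosphate, b = lb of muriate of potash (per hectare).
P₂O₅: 0.46·a + 0·b = 159.8
K₂O: 0·a + 0.6·b = 159.39
Solving simultaneously: a = 347.3913, b = 265.65.

347.391 lb diammonium phosphate, 265.650 lb muriate of potash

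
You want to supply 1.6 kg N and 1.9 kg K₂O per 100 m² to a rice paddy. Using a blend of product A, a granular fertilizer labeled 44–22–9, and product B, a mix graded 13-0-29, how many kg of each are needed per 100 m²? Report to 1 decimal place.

1.9 kg product A, 6.0 kg product B

Per-100 m² balance (a = product A, b = product B):
N: 0.44·a + 0.13·b = 1.6
K₂O: 0.09·a + 0.29·b = 1.9
Eliminate a: (row1) − 0.44/0.09·(row2) → -1.28778·b = -7.68889, so b = 5.97066.
Back-substitute: a = (1.6 − 0.13·5.97066) / 0.44 = 1.8723.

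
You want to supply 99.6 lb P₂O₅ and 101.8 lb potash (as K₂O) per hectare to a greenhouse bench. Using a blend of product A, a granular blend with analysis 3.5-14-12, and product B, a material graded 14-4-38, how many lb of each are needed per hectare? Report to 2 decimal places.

697.85 lb product A, 47.52 lb product B

Let a = lb of product A, b = lb of product B (per hectare).
P₂O₅: 0.14·a + 0.04·b = 99.6
K₂O: 0.12·a + 0.38·b = 101.8
Eliminate b: (row1) − 0.04/0.38·(row2) → 0.127368·a = 88.8842, so a = 697.851.
Then b = (101.8 − 0.12·697.851) / 0.38 = 47.5207.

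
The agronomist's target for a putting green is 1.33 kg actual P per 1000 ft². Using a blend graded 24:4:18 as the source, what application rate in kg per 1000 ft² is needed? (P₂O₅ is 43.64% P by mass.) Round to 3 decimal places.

As P₂O₅: 1.33 / 0.4364 = 3.04766 kg per 1000 ft².
Product per 1000 ft² = 3.04766 / 4% = 76.1916 kg.

76.192 kg of product per thousand sq ft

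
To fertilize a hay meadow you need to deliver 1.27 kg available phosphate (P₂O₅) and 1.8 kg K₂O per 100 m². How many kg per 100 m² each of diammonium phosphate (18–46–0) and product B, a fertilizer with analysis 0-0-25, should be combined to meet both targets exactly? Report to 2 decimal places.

2.76 kg diammonium phosphate, 7.20 kg product B

With a, b = kg per 100 m² of diammonium phosphate and product B:
P₂O₅: 0.46·a + 0·b = 1.27
K₂O: 0·a + 0.25·b = 1.8
Solving simultaneously: a = 2.76087, b = 7.2.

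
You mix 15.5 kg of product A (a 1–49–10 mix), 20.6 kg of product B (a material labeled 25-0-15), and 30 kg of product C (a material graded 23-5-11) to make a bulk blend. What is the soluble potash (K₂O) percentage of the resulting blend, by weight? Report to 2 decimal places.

12.01% K₂O

Total mass = 15.5 + 20.6 + 30 = 66.1 kg.
K₂O mass = 10%×15.5 + 15%×20.6 + 11%×30 = 7.94 kg.
% K₂O = 7.94 / 66.1 = 12.0121%.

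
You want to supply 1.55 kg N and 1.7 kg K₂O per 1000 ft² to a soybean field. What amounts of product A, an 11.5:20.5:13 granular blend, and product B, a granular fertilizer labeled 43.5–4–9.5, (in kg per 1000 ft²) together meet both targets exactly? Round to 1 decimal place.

Per-1000 ft² balance (a = product A, b = product B):
N: 0.115·a + 0.435·b = 1.55
K₂O: 0.13·a + 0.095·b = 1.7
Eliminate a: (row1) − 0.115/0.13·(row2) → 0.350962·b = 0.0461538, so b = 0.131507.
Back-substitute: a = (1.55 − 0.435·0.131507) / 0.115 = 12.9808.

13.0 kg product A, 0.1 kg product B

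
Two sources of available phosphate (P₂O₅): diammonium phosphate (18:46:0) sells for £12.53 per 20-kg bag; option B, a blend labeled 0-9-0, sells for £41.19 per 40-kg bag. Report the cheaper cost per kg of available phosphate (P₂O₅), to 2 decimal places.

£1.36 per kg P₂O₅ (diammonium phosphate)

diammonium phosphate: P₂O₅ per bag = 20 × 46% = 9.2 kg; cost = 12.53 / 9.2 = £1.3620/kg P₂O₅.
option B: P₂O₅ per bag = 40 × 9% = 3.6 kg; cost = 41.19 / 3.6 = £11.4417/kg P₂O₅.
diammonium phosphate is cheaper.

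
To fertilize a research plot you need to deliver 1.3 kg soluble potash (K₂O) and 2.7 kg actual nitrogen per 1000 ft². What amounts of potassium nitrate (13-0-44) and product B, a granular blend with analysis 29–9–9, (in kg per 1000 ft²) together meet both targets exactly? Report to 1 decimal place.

1.2 kg potassium nitrate, 8.8 kg product B

Let a = kg of potassium nitrate, b = kg of product B (per 1000 ft²).
K₂O: 0.44·a + 0.09·b = 1.3
N: 0.13·a + 0.29·b = 2.7
Solving simultaneously: a = 1.15617, b = 8.79206.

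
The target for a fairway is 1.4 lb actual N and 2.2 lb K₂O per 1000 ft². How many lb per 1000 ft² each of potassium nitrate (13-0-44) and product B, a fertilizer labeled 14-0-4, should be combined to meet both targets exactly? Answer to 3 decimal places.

With a, b = lb per 1000 ft² of potassium nitrate and product B:
N: 0.13·a + 0.14·b = 1.4
K₂O: 0.44·a + 0.04·b = 2.2
Solving simultaneously: a = 4.46809, b = 5.85106.

4.468 lb potassium nitrate, 5.851 lb product B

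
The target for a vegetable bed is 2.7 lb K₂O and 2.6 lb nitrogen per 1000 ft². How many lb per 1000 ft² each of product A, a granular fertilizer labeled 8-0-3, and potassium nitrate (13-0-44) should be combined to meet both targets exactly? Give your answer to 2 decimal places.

25.34 lb product A, 4.41 lb potassium nitrate

With a, b = lb per 1000 ft² of product A and potassium nitrate:
K₂O: 0.03·a + 0.44·b = 2.7
N: 0.08·a + 0.13·b = 2.6
Eliminate b: (row1) − 0.44/0.13·(row2) → -0.240769·a = -6.1, so a = 25.3355.
Then b = (2.6 − 0.08·25.3355) / 0.13 = 4.40895.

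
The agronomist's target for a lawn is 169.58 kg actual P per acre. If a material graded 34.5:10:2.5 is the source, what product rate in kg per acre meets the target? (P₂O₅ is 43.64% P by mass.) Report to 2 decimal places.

3885.88 kg of product per acre

As P₂O₅: 169.58 / 0.4364 = 388.588 kg per acre.
Product per acre = 388.588 / 10% = 3885.8845 kg.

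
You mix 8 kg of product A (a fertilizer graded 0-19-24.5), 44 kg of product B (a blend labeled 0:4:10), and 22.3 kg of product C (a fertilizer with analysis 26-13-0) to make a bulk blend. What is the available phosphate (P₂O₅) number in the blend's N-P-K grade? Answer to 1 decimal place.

8.3% P₂O₅

Total mass = 8 + 44 + 22.3 = 74.3 kg.
P₂O₅ mass = 19%×8 + 4%×44 + 13%×22.3 = 6.179 kg.
% P₂O₅ = 6.179 / 74.3 = 8.31629%.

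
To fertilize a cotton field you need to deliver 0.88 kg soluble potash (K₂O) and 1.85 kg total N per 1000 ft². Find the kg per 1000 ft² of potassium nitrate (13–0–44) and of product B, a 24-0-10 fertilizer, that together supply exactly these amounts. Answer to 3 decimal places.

With a, b = kg per 1000 ft² of potassium nitrate and product B:
K₂O: 0.44·a + 0.1·b = 0.88
N: 0.13·a + 0.24·b = 1.85
Eliminate a: (row1) − 0.44/0.13·(row2) → -0.712308·b = -5.38154, so b = 7.55508.
Back-substitute: a = (0.88 − 0.1·7.55508) / 0.44 = 0.282937.

0.283 kg potassium nitrate, 7.555 kg product B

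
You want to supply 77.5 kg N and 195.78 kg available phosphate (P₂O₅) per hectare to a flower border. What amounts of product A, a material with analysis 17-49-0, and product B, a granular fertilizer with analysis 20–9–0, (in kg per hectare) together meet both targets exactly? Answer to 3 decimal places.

389.129 kg product A, 56.740 kg product B

Let a = kg of product A, b = kg of product B (per hectare).
N: 0.17·a + 0.2·b = 77.5
P₂O₅: 0.49·a + 0.09·b = 195.78
Eliminate a: (row1) − 0.17/0.49·(row2) → 0.168776·b = 9.57633, so b = 56.74002.
Back-substitute: a = (77.5 − 0.2·56.74002) / 0.17 = 389.1294.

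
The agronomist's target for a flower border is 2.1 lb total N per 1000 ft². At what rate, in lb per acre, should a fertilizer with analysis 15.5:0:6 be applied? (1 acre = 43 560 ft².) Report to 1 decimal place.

Product per 1000 ft² = 2.1 / 15.5% = 13.5484 lb.
Convert to per acre: 13.5484 × 43.56 = 590.168 lb.

590.2 lb of product per acre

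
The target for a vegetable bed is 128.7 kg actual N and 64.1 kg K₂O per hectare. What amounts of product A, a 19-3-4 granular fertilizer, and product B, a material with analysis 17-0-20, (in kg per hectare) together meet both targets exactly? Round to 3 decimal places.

With a, b = kg per hectare of product A and product B:
N: 0.19·a + 0.17·b = 128.7
K₂O: 0.04·a + 0.2·b = 64.1
Eliminate a: (row1) − 0.19/0.04·(row2) → -0.78·b = -175.775, so b = 225.3526.
Back-substitute: a = (128.7 − 0.17·225.3526) / 0.19 = 475.7372.

475.737 kg product A, 225.353 kg product B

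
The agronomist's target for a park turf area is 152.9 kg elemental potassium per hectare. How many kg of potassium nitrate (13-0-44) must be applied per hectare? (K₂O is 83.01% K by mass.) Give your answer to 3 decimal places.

As K₂O: 152.9 / 0.8301 = 184.195 kg per hectare.
Product per hectare = 184.195 / 44% = 418.6243 kg.

418.624 kg of product per hectare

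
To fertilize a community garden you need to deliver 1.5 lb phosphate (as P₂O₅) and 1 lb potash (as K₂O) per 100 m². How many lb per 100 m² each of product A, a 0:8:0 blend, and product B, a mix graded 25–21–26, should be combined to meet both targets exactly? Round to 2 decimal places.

Per-100 m² balance (a = product A, b = product B):
P₂O₅: 0.08·a + 0.21·b = 1.5
K₂O: 0·a + 0.26·b = 1
Solving simultaneously: a = 8.65385, b = 3.84615.

8.65 lb product A, 3.85 lb product B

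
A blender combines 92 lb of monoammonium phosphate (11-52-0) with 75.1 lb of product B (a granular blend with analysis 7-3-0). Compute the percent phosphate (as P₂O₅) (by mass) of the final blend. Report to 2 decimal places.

Total mass = 92 + 75.1 = 167.1 lb.
P₂O₅ mass = 52%×92 + 3%×75.1 = 50.093 lb.
% P₂O₅ = 50.093 / 167.1 = 29.9779%.

29.98% P₂O₅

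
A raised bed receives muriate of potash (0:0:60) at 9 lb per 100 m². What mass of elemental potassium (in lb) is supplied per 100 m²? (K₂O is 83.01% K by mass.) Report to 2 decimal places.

4.48 lb K per hundred sq m

K₂O per 100 m² = 9 × 60% = 5.4 lb.
Elemental K = 5.4 × 0.8301 = 4.48254 lb per 100 m².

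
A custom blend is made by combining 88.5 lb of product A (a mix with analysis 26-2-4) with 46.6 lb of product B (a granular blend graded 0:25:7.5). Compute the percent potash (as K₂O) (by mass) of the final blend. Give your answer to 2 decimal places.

Total mass = 88.5 + 46.6 = 135.1 lb.
K₂O mass = 4%×88.5 + 7.5%×46.6 = 7.035 lb.
% K₂O = 7.035 / 135.1 = 5.20725%.

5.21% K₂O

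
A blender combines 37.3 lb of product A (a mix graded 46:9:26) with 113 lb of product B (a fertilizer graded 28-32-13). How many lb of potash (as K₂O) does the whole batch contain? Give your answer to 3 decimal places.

K₂O mass = 26%×37.3 + 13%×113 = 24.388 lb.

24.388 lb K₂O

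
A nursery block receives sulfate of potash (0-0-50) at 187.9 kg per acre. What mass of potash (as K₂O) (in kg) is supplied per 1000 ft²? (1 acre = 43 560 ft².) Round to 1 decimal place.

K₂O per acre = 187.9 × 50% = 93.95 kg.
Convert to per 1000 ft²: 93.95 × 0.0229568 = 2.1568 kg.

2.2 kg K₂O per thousand sq ft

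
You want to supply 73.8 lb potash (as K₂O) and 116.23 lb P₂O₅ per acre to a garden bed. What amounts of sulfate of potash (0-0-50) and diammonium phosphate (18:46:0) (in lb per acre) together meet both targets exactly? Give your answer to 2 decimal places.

147.60 lb sulfate of potash, 252.67 lb diammonium phosphate

Let a = lb of sulfate of potash, b = lb of diammonium phosphate (per acre).
K₂O: 0.5·a + 0·b = 73.8
P₂O₅: 0·a + 0.46·b = 116.23
Solving simultaneously: a = 147.6, b = 252.674.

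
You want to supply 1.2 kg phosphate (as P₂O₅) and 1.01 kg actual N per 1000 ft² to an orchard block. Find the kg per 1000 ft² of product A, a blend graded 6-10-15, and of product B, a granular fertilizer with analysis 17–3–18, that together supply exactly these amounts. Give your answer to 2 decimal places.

Per-1000 ft² balance (a = product A, b = product B):
P₂O₅: 0.1·a + 0.03·b = 1.2
N: 0.06·a + 0.17·b = 1.01
Eliminate b: (row1) − 0.03/0.17·(row2) → 0.0894118·a = 1.02176, so a = 11.4276.
Then b = (1.01 − 0.06·11.4276) / 0.17 = 1.90789.

11.43 kg product A, 1.91 kg product B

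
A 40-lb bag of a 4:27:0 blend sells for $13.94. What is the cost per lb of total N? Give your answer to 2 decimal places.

$8.71 per lb N

N in bag = 40 × 4% = 1.6 lb.
Cost per lb N = $13.94 / 1.6 = $8.7125.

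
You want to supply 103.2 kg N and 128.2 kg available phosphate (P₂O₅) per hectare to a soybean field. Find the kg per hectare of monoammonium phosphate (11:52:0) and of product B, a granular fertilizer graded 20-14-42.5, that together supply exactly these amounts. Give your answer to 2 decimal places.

With a, b = kg per hectare of monoammonium phosphate and product B:
N: 0.11·a + 0.2·b = 103.2
P₂O₅: 0.52·a + 0.14·b = 128.2
Eliminate b: (row1) − 0.2/0.14·(row2) → -0.632857·a = -79.9429, so a = 126.321.
Then b = (128.2 − 0.52·126.321) / 0.14 = 446.524.

126.32 kg monoammonium phosphate, 446.52 kg product B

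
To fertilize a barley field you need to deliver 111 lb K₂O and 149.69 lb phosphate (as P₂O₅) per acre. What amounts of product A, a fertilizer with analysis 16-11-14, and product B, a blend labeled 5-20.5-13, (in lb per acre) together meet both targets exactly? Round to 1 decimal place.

Per-acre balance (a = product A, b = product B):
K₂O: 0.14·a + 0.13·b = 111
P₂O₅: 0.11·a + 0.205·b = 149.69
Solving simultaneously: a = 228.84, b = 607.403.

228.8 lb product A, 607.4 lb product B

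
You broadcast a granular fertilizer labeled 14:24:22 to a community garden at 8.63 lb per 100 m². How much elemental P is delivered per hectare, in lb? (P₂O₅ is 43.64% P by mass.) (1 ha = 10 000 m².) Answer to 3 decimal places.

P₂O₅ per 100 m² = 8.63 × 24% = 2.0712 lb.
Elemental P = 2.0712 × 0.4364 = 0.903872 lb per 100 m².
Convert to per hectare: 0.903872 × 100 = 90.3872 lb.

90.387 lb P per hectare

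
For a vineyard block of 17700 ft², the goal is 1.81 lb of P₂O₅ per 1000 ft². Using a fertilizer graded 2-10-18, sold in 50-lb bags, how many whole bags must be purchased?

Product per 1000 ft² = 1.81 / 10% = 18.1 lb.
Total product = 18.1 × 17700 / 1000 = 320.37 lb.
Bags = ⌈320.37 / 50⌉ = 7.

7 bags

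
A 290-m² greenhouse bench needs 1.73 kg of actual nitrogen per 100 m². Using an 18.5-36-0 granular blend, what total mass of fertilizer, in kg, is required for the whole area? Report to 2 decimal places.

27.12 kg

Product per 100 m² = 1.73 / 18.5% = 9.35135 kg.
Total product = 9.35135 × 290 / 100 = 27.1189 kg.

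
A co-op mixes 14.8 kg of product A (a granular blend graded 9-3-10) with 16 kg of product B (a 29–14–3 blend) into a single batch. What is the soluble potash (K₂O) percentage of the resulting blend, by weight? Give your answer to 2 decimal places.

Total mass = 14.8 + 16 = 30.8 kg.
K₂O mass = 10%×14.8 + 3%×16 = 1.96 kg.
% K₂O = 1.96 / 30.8 = 6.36364%.

6.36% K₂O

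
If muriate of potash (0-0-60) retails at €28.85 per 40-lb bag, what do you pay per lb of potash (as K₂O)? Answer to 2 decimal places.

€1.20 per lb K₂O

K₂O in bag = 40 × 60% = 24 lb.
Cost per lb K₂O = €28.85 / 24 = €1.2021.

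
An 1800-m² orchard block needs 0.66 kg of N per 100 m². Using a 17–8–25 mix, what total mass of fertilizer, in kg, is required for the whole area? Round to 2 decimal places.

69.88 kg

Product per 100 m² = 0.66 / 17% = 3.88235 kg.
Total product = 3.88235 × 1800 / 100 = 69.8824 kg.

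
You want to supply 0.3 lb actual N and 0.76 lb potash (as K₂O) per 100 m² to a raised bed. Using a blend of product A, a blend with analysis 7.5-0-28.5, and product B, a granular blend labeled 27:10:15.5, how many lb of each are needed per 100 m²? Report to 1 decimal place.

Per-100 m² balance (a = product A, b = product B):
N: 0.075·a + 0.27·b = 0.3
K₂O: 0.285·a + 0.155·b = 0.76
Eliminate b: (row1) − 0.27/0.155·(row2) → -0.421452·a = -1.02387, so a = 2.42939.
Then b = (0.76 − 0.285·2.42939) / 0.155 = 0.43628.

2.4 lb product A, 0.4 lb product B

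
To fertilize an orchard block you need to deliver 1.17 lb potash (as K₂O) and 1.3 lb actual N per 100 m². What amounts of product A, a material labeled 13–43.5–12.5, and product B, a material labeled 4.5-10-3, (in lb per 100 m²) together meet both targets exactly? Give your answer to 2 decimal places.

7.91 lb product A, 6.03 lb product B

Per-100 m² balance (a = product A, b = product B):
K₂O: 0.125·a + 0.03·b = 1.17
N: 0.13·a + 0.045·b = 1.3
Solving simultaneously: a = 7.91304, b = 6.02899.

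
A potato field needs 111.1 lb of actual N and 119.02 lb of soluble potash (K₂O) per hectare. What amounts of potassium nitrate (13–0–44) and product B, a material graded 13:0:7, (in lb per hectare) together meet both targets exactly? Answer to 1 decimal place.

Let a = lb of potassium nitrate, b = lb of product B (per hectare).
N: 0.13·a + 0.13·b = 111.1
K₂O: 0.44·a + 0.07·b = 119.02
Eliminate b: (row1) − 0.13/0.07·(row2) → -0.687143·a = -109.937, so a = 159.992.
Then b = (119.02 − 0.44·159.992) / 0.07 = 694.624.

160.0 lb potassium nitrate, 694.6 lb product B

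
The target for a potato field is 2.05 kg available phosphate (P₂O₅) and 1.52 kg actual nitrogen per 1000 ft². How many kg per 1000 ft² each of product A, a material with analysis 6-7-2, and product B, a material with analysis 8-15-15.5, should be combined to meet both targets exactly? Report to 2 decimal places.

With a, b = kg per 1000 ft² of product A and product B:
P₂O₅: 0.07·a + 0.15·b = 2.05
N: 0.06·a + 0.08·b = 1.52
Eliminate a: (row1) − 0.07/0.06·(row2) → 0.0566667·b = 0.276667, so b = 4.88235.
Back-substitute: a = (2.05 − 0.15·4.88235) / 0.07 = 18.8235.

18.82 kg product A, 4.88 kg product B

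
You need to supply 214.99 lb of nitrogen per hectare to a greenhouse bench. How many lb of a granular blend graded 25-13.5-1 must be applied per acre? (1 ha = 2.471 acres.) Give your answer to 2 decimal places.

348.02 lb of product per acre

Product per hectare = 214.99 / 25% = 859.96 lb.
Convert to per acre: 859.96 × 0.404694 = 348.021 lb.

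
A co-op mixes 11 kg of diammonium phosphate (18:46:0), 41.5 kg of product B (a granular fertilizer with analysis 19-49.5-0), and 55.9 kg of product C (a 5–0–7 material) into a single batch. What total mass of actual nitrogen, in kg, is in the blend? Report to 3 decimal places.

12.660 kg N

N mass = 18%×11 + 19%×41.5 + 5%×55.9 = 12.66 kg.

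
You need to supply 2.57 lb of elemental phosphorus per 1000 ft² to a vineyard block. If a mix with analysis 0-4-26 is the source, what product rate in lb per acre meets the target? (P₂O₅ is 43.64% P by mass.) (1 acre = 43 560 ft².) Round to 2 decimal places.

As P₂O₅: 2.57 / 0.4364 = 5.88909 lb per 1000 ft².
Product per 1000 ft² = 5.88909 / 4% = 147.227 lb.
Convert to per acre: 147.227 × 43.56 = 6413.222 lb.

6413.22 lb of product per acre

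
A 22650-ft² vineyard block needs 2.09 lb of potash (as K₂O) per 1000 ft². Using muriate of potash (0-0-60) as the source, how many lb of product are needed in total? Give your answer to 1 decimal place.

Product per 1000 ft² = 2.09 / 60% = 3.48333 lb.
Total product = 3.48333 × 22650 / 1000 = 78.8975 lb.

78.9 lb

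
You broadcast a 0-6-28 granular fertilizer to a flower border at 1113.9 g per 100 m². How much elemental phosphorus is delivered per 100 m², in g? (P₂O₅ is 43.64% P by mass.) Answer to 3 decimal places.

P₂O₅ per 100 m² = 1113.9 × 6% = 66.834 g.
Elemental P = 66.834 × 0.4364 = 29.1664 g per 100 m².

29.166 g P per hundred sq m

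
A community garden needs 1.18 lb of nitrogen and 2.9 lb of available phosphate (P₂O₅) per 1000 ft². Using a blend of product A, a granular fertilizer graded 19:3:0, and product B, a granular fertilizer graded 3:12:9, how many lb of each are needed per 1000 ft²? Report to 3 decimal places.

Per-1000 ft² balance (a = product A, b = product B):
N: 0.19·a + 0.03·b = 1.18
P₂O₅: 0.03·a + 0.12·b = 2.9
Solving simultaneously: a = 2.49315, b = 23.5434.

2.493 lb product A, 23.543 lb product B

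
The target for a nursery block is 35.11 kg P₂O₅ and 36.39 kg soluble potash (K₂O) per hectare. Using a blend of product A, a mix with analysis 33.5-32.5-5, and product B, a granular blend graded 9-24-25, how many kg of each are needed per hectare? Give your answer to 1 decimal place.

With a, b = kg per hectare of product A and product B:
P₂O₅: 0.325·a + 0.24·b = 35.11
K₂O: 0.05·a + 0.25·b = 36.39
From row1: a = (35.11 − 0.24·b) / 0.325.
Into row2: 0.05·(35.11 − 0.24·b)/0.325 + 0.25·b = 36.39 → b = 145.433, a = 0.633935.

0.6 kg product A, 145.4 kg product B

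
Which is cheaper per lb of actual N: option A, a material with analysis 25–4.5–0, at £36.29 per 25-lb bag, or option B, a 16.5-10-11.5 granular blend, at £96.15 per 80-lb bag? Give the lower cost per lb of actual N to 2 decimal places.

£5.81 per lb N (option A)

option A: N per bag = 25 × 25% = 6.25 lb; cost = 36.29 / 6.25 = £5.8064/lb N.
option B: N per bag = 80 × 16.5% = 13.2 lb; cost = 96.15 / 13.2 = £7.2841/lb N.
option A is cheaper.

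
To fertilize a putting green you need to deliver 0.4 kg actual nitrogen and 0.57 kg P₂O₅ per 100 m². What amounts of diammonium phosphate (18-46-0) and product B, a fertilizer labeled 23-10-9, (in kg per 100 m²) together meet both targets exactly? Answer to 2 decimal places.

1.04 kg diammonium phosphate, 0.93 kg product B

Per-100 m² balance (a = diammonium phosphate, b = product B):
N: 0.18·a + 0.23·b = 0.4
P₂O₅: 0.46·a + 0.1·b = 0.57
Eliminate b: (row1) − 0.23/0.1·(row2) → -0.878·a = -0.911, so a = 1.03759.
Then b = (0.57 − 0.46·1.03759) / 0.1 = 0.927107.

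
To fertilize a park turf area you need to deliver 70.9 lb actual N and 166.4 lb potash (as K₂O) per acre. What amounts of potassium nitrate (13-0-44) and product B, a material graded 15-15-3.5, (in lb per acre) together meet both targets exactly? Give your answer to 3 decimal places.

Let a = lb of potassium nitrate, b = lb of product B (per acre).
N: 0.13·a + 0.15·b = 70.9
K₂O: 0.44·a + 0.035·b = 166.4
Solving simultaneously: a = 365.80146, b = 155.6387.

365.801 lb potassium nitrate, 155.639 lb product B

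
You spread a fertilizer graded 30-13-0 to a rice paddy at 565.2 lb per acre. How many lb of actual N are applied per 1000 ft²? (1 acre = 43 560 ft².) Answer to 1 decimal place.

3.9 lb N per thousand sq ft

nitrogen per acre = 565.2 × 30% = 169.56 lb.
Convert to per 1000 ft²: 169.56 × 0.0229568 = 3.89256 lb.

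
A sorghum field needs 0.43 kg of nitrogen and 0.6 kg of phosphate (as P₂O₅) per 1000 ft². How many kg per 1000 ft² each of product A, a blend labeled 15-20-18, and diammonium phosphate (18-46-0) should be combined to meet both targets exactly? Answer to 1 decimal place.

2.7 kg product A, 0.1 kg diammonium phosphate

Let a = kg of product A, b = kg of diammonium phosphate (per 1000 ft²).
N: 0.15·a + 0.18·b = 0.43
P₂O₅: 0.2·a + 0.46·b = 0.6
Eliminate a: (row1) − 0.15/0.2·(row2) → -0.165·b = -0.02, so b = 0.121212.
Back-substitute: a = (0.43 − 0.18·0.121212) / 0.15 = 2.72121.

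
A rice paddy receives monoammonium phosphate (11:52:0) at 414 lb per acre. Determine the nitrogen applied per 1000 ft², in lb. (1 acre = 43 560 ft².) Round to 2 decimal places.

nitrogen per acre = 414 × 11% = 45.54 lb.
Convert to per 1000 ft²: 45.54 × 0.0229568 = 1.04545 lb.

1.05 lb N per thousand sq ft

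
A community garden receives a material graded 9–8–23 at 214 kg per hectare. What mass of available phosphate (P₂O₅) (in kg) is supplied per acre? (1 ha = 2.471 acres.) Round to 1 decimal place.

6.9 kg P₂O₅ per acre

P₂O₅ per hectare = 214 × 8% = 17.12 kg.
Convert to per acre: 17.12 × 0.404694 = 6.92837 kg.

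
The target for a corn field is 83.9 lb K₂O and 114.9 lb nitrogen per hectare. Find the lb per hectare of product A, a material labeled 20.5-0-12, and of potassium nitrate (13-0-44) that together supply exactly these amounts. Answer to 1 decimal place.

531.5 lb product A, 45.7 lb potassium nitrate

With a, b = lb per hectare of product A and potassium nitrate:
K₂O: 0.12·a + 0.44·b = 83.9
N: 0.205·a + 0.13·b = 114.9
From row1: a = (83.9 − 0.44·b) / 0.12.
Into row2: 0.205·(83.9 − 0.44·b)/0.12 + 0.13·b = 114.9 → b = 45.7306, a = 531.488.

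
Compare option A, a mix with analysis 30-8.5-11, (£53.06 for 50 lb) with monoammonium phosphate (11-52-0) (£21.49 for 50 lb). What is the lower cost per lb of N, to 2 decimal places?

£3.54 per lb N (option A)

option A: N per bag = 50 × 30% = 15 lb; cost = 53.06 / 15 = £3.5373/lb N.
monoammonium phosphate: N per bag = 50 × 11% = 5.5 lb; cost = 21.49 / 5.5 = £3.9073/lb N.
option A is cheaper.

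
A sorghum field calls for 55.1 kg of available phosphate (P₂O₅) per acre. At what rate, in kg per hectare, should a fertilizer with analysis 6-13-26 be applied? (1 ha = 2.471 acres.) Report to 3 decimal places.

1047.324 kg of product per hectare

Product per acre = 55.1 / 13% = 423.846 kg.
Convert to per hectare: 423.846 × 2.471 = 1047.3238 kg.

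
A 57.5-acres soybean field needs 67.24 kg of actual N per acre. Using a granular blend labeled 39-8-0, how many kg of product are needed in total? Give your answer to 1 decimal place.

9913.6 kg

Product per acre = 67.24 / 39% = 172.41 kg.
Total product = 172.41 × 57.5 = 9913.59 kg.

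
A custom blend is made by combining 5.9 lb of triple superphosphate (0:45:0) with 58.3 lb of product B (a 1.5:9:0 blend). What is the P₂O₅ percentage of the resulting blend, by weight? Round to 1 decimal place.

Total mass = 5.9 + 58.3 = 64.2 lb.
P₂O₅ mass = 45%×5.9 + 9%×58.3 = 7.902 lb.
% P₂O₅ = 7.902 / 64.2 = 12.3084%.

12.3% P₂O₅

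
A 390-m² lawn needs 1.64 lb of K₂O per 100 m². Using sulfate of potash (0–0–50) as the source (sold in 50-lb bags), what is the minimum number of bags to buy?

Product per 100 m² = 1.64 / 50% = 3.28 lb.
Total product = 3.28 × 390 / 100 = 12.792 lb.
Bags = ⌈12.792 / 50⌉ = 1.

1 bags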